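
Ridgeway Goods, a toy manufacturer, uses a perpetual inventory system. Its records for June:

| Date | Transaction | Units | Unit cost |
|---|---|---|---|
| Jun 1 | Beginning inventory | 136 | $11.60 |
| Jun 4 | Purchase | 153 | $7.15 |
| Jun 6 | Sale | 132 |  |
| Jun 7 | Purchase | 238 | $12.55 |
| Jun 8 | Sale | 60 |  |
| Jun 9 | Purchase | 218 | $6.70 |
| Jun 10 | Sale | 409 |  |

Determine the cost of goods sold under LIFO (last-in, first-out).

COGS = $5,484.25

Jun 6, 132 sold [LIFO — newest first]: 132 @ $7.15 = $943.80
Jun 8, 60 sold [LIFO — newest first]: 60 @ $12.55 = $753.00
Jun 10, 409 sold [LIFO — newest first]: 218 @ $6.70 + 178 @ $12.55 + 13 @ $7.15 = $3,787.45
Total COGS = $943.80 + $753.00 + $3,787.45 = $5,484.25
Ending inventory: 136 @ $11.60 + 8 @ $7.15 = $1,634.80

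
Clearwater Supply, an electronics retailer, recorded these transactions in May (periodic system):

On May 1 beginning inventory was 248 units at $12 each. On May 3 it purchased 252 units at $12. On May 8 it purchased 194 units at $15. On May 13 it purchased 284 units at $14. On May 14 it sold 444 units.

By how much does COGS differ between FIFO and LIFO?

$1,048

FIFO COGS: 248 @ $12 + 196 @ $12 = $5,328
LIFO COGS: 284 @ $14 + 160 @ $15 = $6,376
Difference = |$5,328 − $6,376| = $1,048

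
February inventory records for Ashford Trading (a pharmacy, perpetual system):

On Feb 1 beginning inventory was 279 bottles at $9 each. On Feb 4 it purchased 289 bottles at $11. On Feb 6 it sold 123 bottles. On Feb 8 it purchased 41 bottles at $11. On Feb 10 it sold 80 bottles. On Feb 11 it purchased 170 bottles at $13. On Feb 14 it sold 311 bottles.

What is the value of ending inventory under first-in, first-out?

Feb 6, 123 sold [FIFO — oldest first]: 123 @ $9 = $1,107
Feb 10, 80 sold [FIFO — oldest first]: 80 @ $9 = $720
Feb 14, 311 sold [FIFO — oldest first]: 76 @ $9 + 235 @ $11 = $3,269
Total COGS = $1,107 + $720 + $3,269 = $5,096
Ending inventory: 54 @ $11 + 41 @ $11 + 170 @ $13 = $3,255

Ending inventory = $3,255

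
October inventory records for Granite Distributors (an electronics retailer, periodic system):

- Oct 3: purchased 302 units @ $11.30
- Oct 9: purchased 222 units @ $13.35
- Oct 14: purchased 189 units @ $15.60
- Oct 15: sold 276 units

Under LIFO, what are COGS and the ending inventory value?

COGS = $4,109.85; ending inventory = $5,214.85

Oct 15, 276 sold [LIFO — newest first]: 189 @ $15.60 + 87 @ $13.35 = $4,109.85
Ending inventory: 302 @ $11.30 + 135 @ $13.35 = $5,214.85
Check: goods available $9,324.70 = COGS $4,109.85 + ending $5,214.85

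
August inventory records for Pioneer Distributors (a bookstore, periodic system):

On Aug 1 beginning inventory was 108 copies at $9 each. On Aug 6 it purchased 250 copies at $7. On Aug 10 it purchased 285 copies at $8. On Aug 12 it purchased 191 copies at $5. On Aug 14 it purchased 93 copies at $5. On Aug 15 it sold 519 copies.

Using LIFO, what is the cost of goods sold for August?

COGS = $3,300

Aug 15, 519 sold [LIFO — newest first]: 93 @ $5 + 191 @ $5 + 235 @ $8 = $3,300
Ending inventory: 108 @ $9 + 250 @ $7 + 50 @ $8 = $3,122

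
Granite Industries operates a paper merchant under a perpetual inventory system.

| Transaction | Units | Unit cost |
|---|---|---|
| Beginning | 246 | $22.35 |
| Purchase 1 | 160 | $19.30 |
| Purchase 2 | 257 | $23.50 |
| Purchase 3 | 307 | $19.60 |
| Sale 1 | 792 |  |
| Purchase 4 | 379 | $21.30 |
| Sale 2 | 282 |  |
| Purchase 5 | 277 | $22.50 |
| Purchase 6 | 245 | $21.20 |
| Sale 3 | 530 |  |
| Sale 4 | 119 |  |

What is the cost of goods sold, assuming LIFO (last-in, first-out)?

Sale 1 (792) [LIFO — newest first]: 307 @ $19.60 + 257 @ $23.50 + 160 @ $19.30 + 68 @ $22.35 = $16,664.50
Sale 2 (282) [LIFO — newest first]: 282 @ $21.30 = $6,006.60
Sale 3 (530) [LIFO — newest first]: 245 @ $21.20 + 277 @ $22.50 + 8 @ $21.30 = $11,596.90
Sale 4 (119) [LIFO — newest first]: 89 @ $21.30 + 30 @ $22.35 = $2,566.20
Total COGS = $16,664.50 + $6,006.60 + $11,596.90 + $2,566.20 = $36,834.20
Ending inventory: 148 @ $22.35 = $3,307.80
Check: goods available $40,142.00 = COGS $36,834.20 + ending $3,307.80

COGS = $36,834.20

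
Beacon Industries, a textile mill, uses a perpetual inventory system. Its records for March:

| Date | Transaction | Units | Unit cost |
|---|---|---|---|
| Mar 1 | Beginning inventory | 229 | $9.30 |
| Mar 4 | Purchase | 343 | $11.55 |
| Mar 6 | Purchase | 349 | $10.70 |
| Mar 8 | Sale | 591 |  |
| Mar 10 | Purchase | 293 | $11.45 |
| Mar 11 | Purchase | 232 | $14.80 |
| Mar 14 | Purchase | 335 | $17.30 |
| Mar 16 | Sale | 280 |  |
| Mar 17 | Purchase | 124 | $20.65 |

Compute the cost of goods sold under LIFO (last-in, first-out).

COGS = $11,373.40

Mar 8, 591 sold [LIFO — newest first]: 349 @ $10.70 + 242 @ $11.55 = $6,529.40
Mar 16, 280 sold [LIFO — newest first]: 280 @ $17.30 = $4,844.00
Total COGS = $6,529.40 + $4,844.00 = $11,373.40
Ending inventory: 229 @ $9.30 + 101 @ $11.55 + 293 @ $11.45 + 232 @ $14.80 + 55 @ $17.30 + 124 @ $20.65 = $13,596.80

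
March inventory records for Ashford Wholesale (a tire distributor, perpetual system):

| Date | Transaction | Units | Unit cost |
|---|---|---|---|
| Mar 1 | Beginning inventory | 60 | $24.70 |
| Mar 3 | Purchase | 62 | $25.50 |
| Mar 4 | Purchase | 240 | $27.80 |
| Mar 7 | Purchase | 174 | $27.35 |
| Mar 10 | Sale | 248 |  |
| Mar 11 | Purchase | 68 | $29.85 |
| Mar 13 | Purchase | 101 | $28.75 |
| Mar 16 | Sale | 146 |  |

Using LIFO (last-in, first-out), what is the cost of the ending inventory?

Ending inventory = $8,364.35

Mar 10, 248 sold [LIFO — newest first]: 174 @ $27.35 + 74 @ $27.80 = $6,816.10
Mar 16, 146 sold [LIFO — newest first]: 101 @ $28.75 + 45 @ $29.85 = $4,247.00
Total COGS = $6,816.10 + $4,247.00 = $11,063.10
Ending inventory: 60 @ $24.70 + 62 @ $25.50 + 166 @ $27.80 + 23 @ $29.85 = $8,364.35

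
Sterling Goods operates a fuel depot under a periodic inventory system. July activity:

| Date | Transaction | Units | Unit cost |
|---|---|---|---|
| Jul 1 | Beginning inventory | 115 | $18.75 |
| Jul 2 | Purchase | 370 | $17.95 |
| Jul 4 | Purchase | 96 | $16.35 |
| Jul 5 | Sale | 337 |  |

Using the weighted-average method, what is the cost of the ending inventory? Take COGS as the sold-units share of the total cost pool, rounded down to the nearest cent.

Ending inventory = $4,353.94

Jul 5, sell 337: 337/581 × $10,367.35 → $6,013.41
Ending inventory (cost pool remaining) = $4,353.94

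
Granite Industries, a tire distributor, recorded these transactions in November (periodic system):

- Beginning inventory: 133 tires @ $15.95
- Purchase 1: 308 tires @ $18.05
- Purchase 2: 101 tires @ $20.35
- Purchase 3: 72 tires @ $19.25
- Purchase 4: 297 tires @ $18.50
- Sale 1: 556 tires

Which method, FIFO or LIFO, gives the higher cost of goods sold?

LIFO

FIFO COGS: 133 @ $15.95 + 308 @ $18.05 + 101 @ $20.35 + 14 @ $19.25 = $10,005.60
LIFO COGS: 297 @ $18.50 + 72 @ $19.25 + 101 @ $20.35 + 86 @ $18.05 = $10,488.15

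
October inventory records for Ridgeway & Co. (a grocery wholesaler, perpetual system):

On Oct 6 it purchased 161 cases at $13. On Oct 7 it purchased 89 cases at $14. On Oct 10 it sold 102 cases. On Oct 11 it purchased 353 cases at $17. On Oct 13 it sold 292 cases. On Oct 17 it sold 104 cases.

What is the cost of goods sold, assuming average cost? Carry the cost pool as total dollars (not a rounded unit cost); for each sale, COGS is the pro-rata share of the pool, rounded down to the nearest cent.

COGS = $7,668.02

After Oct 6: 161 on hand, pool $2,093.00 (≈ $13.0000 each)
After Oct 7: 250 on hand, pool $3,339.00 (≈ $13.3560 each)
Oct 10, sell 102: 102/250 × $3,339.00 → $1,362.31
After Oct 11: 501 on hand, pool $7,977.69 (≈ $15.9235 each)
Oct 13, sell 292: 292/501 × $7,977.69 → $4,649.67
Oct 17, sell 104: 104/209 × $3,328.02 → $1,656.04
Total COGS = $1,362.31 + $4,649.67 + $1,656.04 = $7,668.02
Ending inventory (cost pool remaining) = $1,671.98
Check: goods available $9,340.00 = COGS $7,668.02 + ending $1,671.98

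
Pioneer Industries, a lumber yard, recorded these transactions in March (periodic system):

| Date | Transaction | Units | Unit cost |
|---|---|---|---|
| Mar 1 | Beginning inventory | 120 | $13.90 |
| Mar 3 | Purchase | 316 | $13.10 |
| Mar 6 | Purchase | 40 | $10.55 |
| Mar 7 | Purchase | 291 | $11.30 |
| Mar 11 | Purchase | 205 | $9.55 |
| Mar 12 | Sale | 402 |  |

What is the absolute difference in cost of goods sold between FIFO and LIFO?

$1,178.35

FIFO COGS: 120 @ $13.90 + 282 @ $13.10 = $5,362.20
LIFO COGS: 205 @ $9.55 + 197 @ $11.30 = $4,183.85
Difference = |$5,362.20 − $4,183.85| = $1,178.35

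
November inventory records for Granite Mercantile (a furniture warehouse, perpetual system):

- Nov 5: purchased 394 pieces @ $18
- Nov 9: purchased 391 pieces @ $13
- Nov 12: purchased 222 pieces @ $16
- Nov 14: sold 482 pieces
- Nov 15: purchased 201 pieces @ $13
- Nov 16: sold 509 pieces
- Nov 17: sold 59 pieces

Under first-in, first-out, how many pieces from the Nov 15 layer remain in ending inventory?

Nov 14, 482 sold [FIFO — oldest first]: 394 @ $18 + 88 @ $13 = $8,236
Nov 16, 509 sold [FIFO — oldest first]: 303 @ $13 + 206 @ $16 = $7,235
Nov 17, 59 sold [FIFO — oldest first]: 16 @ $16 + 43 @ $13 = $815
Total COGS = $8,236 + $7,235 + $815 = $16,286
Ending inventory: 158 @ $13 = $2,054

158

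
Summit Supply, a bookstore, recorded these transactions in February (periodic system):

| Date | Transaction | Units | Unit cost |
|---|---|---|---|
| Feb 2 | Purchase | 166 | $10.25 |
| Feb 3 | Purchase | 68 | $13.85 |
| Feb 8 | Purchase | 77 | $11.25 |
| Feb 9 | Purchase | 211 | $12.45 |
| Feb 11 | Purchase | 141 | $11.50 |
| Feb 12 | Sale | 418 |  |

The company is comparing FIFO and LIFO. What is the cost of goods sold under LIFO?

FIFO COGS: 166 @ $10.25 + 68 @ $13.85 + 77 @ $11.25 + 107 @ $12.45 = $4,841.70
LIFO COGS: 141 @ $11.50 + 211 @ $12.45 + 66 @ $11.25 = $4,990.95

COGS = $4,990.95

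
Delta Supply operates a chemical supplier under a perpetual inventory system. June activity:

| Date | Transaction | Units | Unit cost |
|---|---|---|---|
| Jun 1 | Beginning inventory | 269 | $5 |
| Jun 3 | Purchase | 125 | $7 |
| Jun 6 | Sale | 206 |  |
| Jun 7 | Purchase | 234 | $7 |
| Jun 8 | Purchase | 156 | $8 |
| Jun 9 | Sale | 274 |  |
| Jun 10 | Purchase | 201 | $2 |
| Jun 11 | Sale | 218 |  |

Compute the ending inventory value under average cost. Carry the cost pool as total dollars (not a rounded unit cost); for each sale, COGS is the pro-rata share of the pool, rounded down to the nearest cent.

After Jun 1: 269 on hand, pool $1,345.00 (≈ $5.0000 each)
After Jun 3: 394 on hand, pool $2,220.00 (≈ $5.6345 each)
Jun 6, sell 206: 206/394 × $2,220.00 → $1,160.71
After Jun 7: 422 on hand, pool $2,697.29 (≈ $6.3917 each)
After Jun 8: 578 on hand, pool $3,945.29 (≈ $6.8258 each)
Jun 9, sell 274: 274/578 × $3,945.29 → $1,870.25
After Jun 10: 505 on hand, pool $2,477.04 (≈ $4.9050 each)
Jun 11, sell 218: 218/505 × $2,477.04 → $1,069.29
Total COGS = $1,160.71 + $1,870.25 + $1,069.29 = $4,100.25
Ending inventory (cost pool remaining) = $1,407.75

Ending inventory = $1,407.75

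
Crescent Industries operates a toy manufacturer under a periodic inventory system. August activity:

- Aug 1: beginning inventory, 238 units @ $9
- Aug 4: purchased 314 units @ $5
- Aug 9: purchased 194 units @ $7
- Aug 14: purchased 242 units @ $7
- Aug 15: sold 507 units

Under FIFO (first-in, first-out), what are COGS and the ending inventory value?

Aug 15, 507 sold [FIFO — oldest first]: 238 @ $9 + 269 @ $5 = $3,487
Ending inventory: 45 @ $5 + 194 @ $7 + 242 @ $7 = $3,277
Check: goods available $6,764 = COGS $3,487 + ending $3,277

COGS = $3,487; ending inventory = $3,277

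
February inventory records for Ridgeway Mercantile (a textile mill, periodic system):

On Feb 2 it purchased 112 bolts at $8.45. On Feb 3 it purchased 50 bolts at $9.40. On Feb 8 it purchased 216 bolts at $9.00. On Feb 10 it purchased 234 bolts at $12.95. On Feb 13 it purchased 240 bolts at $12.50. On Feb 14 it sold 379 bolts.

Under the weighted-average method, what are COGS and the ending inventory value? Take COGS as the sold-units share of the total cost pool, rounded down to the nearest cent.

Feb 14, sell 379: 379/852 × $9,390.70 → $4,177.31
Ending inventory (cost pool remaining) = $5,213.39
Check: goods available $9,390.70 = COGS $4,177.31 + ending $5,213.39

COGS = $4,177.31; ending inventory = $5,213.39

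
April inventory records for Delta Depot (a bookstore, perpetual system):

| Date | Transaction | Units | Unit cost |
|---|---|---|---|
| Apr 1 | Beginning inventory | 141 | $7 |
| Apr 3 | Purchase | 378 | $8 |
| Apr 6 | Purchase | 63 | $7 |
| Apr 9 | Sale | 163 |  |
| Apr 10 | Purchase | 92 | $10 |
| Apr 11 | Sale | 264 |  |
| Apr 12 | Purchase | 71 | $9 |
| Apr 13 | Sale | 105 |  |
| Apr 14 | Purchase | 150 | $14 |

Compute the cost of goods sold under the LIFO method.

Apr 9, 163 sold [LIFO — newest first]: 63 @ $7 + 100 @ $8 = $1,241
Apr 11, 264 sold [LIFO — newest first]: 92 @ $10 + 172 @ $8 = $2,296
Apr 13, 105 sold [LIFO — newest first]: 71 @ $9 + 34 @ $8 = $911
Total COGS = $1,241 + $2,296 + $911 = $4,448
Ending inventory: 141 @ $7 + 72 @ $8 + 150 @ $14 = $3,663

COGS = $4,448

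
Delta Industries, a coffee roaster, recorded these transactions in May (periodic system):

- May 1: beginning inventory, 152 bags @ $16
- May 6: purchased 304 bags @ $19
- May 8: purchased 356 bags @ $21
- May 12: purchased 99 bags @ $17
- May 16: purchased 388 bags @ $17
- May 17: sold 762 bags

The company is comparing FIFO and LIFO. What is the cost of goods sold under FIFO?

COGS = $14,634

FIFO COGS: 152 @ $16 + 304 @ $19 + 306 @ $21 = $14,634
LIFO COGS: 388 @ $17 + 99 @ $17 + 275 @ $21 = $14,054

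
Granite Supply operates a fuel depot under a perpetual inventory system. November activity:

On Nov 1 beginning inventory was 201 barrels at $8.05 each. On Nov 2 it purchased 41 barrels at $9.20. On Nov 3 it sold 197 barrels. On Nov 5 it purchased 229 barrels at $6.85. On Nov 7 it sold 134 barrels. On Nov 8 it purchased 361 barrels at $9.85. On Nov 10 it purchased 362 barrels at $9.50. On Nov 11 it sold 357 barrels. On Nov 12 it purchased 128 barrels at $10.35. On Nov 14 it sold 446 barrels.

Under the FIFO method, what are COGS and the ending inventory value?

Nov 3, 197 sold [FIFO — oldest first]: 197 @ $8.05 = $1,585.85
Nov 7, 134 sold [FIFO — oldest first]: 4 @ $8.05 + 41 @ $9.20 + 89 @ $6.85 = $1,019.05
Nov 11, 357 sold [FIFO — oldest first]: 140 @ $6.85 + 217 @ $9.85 = $3,096.45
Nov 14, 446 sold [FIFO — oldest first]: 144 @ $9.85 + 302 @ $9.50 = $4,287.40
Total COGS = $1,585.85 + $1,019.05 + $3,096.45 + $4,287.40 = $9,988.75
Ending inventory: 60 @ $9.50 + 128 @ $10.35 = $1,894.80
Check: goods available $11,883.55 = COGS $9,988.75 + ending $1,894.80

COGS = $9,988.75; ending inventory = $1,894.80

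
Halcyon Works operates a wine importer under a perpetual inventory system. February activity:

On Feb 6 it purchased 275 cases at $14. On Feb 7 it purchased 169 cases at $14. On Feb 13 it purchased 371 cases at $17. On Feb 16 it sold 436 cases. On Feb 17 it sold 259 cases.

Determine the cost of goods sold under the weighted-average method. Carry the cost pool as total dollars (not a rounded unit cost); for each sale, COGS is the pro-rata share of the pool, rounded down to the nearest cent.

COGS = $10,679.12

After Feb 6: 275 on hand, pool $3,850.00 (≈ $14.0000 each)
After Feb 7: 444 on hand, pool $6,216.00 (≈ $14.0000 each)
After Feb 13: 815 on hand, pool $12,523.00 (≈ $15.3656 each)
Feb 16, sell 436: 436/815 × $12,523.00 → $6,699.42
Feb 17, sell 259: 259/379 × $5,823.58 → $3,979.70
Total COGS = $6,699.42 + $3,979.70 = $10,679.12
Ending inventory (cost pool remaining) = $1,843.88
Check: goods available $12,523.00 = COGS $10,679.12 + ending $1,843.88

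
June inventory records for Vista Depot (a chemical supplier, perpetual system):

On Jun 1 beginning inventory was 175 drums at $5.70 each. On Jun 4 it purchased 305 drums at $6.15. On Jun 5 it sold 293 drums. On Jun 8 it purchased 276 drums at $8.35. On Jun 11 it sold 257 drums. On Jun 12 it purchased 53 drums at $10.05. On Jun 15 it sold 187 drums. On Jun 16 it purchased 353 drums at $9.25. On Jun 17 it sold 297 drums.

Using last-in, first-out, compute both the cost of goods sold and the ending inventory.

COGS = $8,047.35; ending inventory = $928.40

Jun 5, 293 sold [LIFO — newest first]: 293 @ $6.15 = $1,801.95
Jun 11, 257 sold [LIFO — newest first]: 257 @ $8.35 = $2,145.95
Jun 15, 187 sold [LIFO — newest first]: 53 @ $10.05 + 19 @ $8.35 + 12 @ $6.15 + 103 @ $5.70 = $1,352.20
Jun 17, 297 sold [LIFO — newest first]: 297 @ $9.25 = $2,747.25
Total COGS = $1,801.95 + $2,145.95 + $1,352.20 + $2,747.25 = $8,047.35
Ending inventory: 72 @ $5.70 + 56 @ $9.25 = $928.40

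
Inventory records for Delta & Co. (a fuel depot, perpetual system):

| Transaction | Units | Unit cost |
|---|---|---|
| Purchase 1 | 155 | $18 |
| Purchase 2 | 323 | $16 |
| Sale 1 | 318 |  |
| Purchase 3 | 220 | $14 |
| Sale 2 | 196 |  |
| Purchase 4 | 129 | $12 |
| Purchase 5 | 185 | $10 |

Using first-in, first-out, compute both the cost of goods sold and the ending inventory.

Sale 1 (318) [FIFO — oldest first]: 155 @ $18 + 163 @ $16 = $5,398
Sale 2 (196) [FIFO — oldest first]: 160 @ $16 + 36 @ $14 = $3,064
Total COGS = $5,398 + $3,064 = $8,462
Ending inventory: 184 @ $14 + 129 @ $12 + 185 @ $10 = $5,974

COGS = $8,462; ending inventory = $5,974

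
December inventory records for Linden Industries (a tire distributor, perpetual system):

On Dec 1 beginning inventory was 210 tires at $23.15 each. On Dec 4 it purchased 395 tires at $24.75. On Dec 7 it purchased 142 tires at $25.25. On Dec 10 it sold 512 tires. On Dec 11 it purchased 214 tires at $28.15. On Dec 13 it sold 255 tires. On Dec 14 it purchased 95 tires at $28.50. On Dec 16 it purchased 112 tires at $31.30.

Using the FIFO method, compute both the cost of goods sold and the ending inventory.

Dec 10, 512 sold [FIFO — oldest first]: 210 @ $23.15 + 302 @ $24.75 = $12,336.00
Dec 13, 255 sold [FIFO — oldest first]: 93 @ $24.75 + 142 @ $25.25 + 20 @ $28.15 = $6,450.25
Total COGS = $12,336.00 + $6,450.25 = $18,786.25
Ending inventory: 194 @ $28.15 + 95 @ $28.50 + 112 @ $31.30 = $11,674.20
Check: goods available $30,460.45 = COGS $18,786.25 + ending $11,674.20

COGS = $18,786.25; ending inventory = $11,674.20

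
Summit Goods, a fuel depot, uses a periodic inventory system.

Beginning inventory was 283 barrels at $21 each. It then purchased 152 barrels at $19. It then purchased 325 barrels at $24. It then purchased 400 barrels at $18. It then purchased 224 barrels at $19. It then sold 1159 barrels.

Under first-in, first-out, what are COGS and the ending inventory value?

Sale 1 (1159) [FIFO — oldest first]: 283 @ $21 + 152 @ $19 + 325 @ $24 + 399 @ $18 = $23,813
Ending inventory: 1 @ $18 + 224 @ $19 = $4,274

COGS = $23,813; ending inventory = $4,274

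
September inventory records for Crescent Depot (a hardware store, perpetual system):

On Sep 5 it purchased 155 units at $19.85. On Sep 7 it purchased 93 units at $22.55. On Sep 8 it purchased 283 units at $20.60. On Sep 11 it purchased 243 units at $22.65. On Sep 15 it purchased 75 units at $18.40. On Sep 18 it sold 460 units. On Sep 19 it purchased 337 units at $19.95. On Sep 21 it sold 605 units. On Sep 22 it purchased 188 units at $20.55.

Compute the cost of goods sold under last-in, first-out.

Sep 18, 460 sold [LIFO — newest first]: 75 @ $18.40 + 243 @ $22.65 + 142 @ $20.60 = $9,809.15
Sep 21, 605 sold [LIFO — newest first]: 337 @ $19.95 + 141 @ $20.60 + 93 @ $22.55 + 34 @ $19.85 = $12,399.80
Total COGS = $9,809.15 + $12,399.80 = $22,208.95
Ending inventory: 121 @ $19.85 + 188 @ $20.55 = $6,265.25

COGS = $22,208.95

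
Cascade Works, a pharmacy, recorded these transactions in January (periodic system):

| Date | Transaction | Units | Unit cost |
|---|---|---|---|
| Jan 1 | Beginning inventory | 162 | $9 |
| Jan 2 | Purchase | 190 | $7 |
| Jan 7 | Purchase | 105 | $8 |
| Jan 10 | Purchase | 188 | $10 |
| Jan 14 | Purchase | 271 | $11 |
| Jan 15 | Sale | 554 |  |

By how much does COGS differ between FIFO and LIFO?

FIFO COGS: 162 @ $9 + 190 @ $7 + 105 @ $8 + 97 @ $10 = $4,598
LIFO COGS: 271 @ $11 + 188 @ $10 + 95 @ $8 = $5,621
Difference = |$4,598 − $5,621| = $1,023

$1,023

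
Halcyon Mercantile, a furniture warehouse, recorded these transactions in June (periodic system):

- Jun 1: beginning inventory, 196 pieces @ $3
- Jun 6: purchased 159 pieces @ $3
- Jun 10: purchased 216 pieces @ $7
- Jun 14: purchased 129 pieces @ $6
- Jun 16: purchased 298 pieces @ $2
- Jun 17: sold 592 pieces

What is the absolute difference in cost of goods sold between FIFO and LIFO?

$178

FIFO COGS: 196 @ $3 + 159 @ $3 + 216 @ $7 + 21 @ $6 = $2,703
LIFO COGS: 298 @ $2 + 129 @ $6 + 165 @ $7 = $2,525
Difference = |$2,703 − $2,525| = $178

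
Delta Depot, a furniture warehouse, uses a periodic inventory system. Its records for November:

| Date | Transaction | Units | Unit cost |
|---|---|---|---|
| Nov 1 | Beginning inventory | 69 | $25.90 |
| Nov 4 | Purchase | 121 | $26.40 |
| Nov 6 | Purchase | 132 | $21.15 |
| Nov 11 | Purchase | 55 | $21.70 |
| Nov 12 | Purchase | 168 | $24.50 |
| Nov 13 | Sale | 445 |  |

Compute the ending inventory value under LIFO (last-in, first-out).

Ending inventory = $2,605.50

Nov 13, 445 sold [LIFO — newest first]: 168 @ $24.50 + 55 @ $21.70 + 132 @ $21.15 + 90 @ $26.40 = $10,477.30
Ending inventory: 69 @ $25.90 + 31 @ $26.40 = $2,605.50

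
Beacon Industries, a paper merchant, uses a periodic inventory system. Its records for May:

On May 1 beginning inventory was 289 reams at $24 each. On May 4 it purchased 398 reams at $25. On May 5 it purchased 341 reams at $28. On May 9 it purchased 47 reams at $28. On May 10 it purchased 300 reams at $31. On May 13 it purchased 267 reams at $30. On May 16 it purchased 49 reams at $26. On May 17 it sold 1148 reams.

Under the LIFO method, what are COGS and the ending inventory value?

May 17, 1148 sold [LIFO — newest first]: 49 @ $26 + 267 @ $30 + 300 @ $31 + 47 @ $28 + 341 @ $28 + 144 @ $25 = $33,048
Ending inventory: 289 @ $24 + 254 @ $25 = $13,286

COGS = $33,048; ending inventory = $13,286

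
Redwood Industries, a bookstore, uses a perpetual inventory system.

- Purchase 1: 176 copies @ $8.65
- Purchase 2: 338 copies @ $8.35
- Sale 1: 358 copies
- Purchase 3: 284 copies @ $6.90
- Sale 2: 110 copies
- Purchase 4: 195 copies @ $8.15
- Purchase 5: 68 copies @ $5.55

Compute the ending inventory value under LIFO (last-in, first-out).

Ending inventory = $4,516.65

Sale 1 (358) [LIFO — newest first]: 338 @ $8.35 + 20 @ $8.65 = $2,995.30
Sale 2 (110) [LIFO — newest first]: 110 @ $6.90 = $759.00
Total COGS = $2,995.30 + $759.00 = $3,754.30
Ending inventory: 156 @ $8.65 + 174 @ $6.90 + 195 @ $8.15 + 68 @ $5.55 = $4,516.65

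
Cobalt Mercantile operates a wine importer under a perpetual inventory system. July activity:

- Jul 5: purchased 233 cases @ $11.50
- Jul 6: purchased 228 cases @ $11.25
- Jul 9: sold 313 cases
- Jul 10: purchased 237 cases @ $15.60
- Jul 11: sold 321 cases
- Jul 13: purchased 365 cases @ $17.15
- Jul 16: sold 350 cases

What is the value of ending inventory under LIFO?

Jul 9, 313 sold [LIFO — newest first]: 228 @ $11.25 + 85 @ $11.50 = $3,542.50
Jul 11, 321 sold [LIFO — newest first]: 237 @ $15.60 + 84 @ $11.50 = $4,663.20
Jul 16, 350 sold [LIFO — newest first]: 350 @ $17.15 = $6,002.50
Total COGS = $3,542.50 + $4,663.20 + $6,002.50 = $14,208.20
Ending inventory: 64 @ $11.50 + 15 @ $17.15 = $993.25

Ending inventory = $993.25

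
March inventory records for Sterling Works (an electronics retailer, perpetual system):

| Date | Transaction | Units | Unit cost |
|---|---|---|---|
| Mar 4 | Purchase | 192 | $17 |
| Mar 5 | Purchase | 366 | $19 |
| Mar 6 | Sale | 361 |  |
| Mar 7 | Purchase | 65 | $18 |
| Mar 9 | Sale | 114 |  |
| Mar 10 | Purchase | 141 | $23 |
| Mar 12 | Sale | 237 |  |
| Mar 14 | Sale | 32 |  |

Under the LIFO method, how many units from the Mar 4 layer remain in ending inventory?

Mar 6, 361 sold [LIFO — newest first]: 361 @ $19 = $6,859
Mar 9, 114 sold [LIFO — newest first]: 65 @ $18 + 5 @ $19 + 44 @ $17 = $2,013
Mar 12, 237 sold [LIFO — newest first]: 141 @ $23 + 96 @ $17 = $4,875
Mar 14, 32 sold [LIFO — newest first]: 32 @ $17 = $544
Total COGS = $6,859 + $2,013 + $4,875 + $544 = $14,291
Ending inventory: 20 @ $17 = $340

20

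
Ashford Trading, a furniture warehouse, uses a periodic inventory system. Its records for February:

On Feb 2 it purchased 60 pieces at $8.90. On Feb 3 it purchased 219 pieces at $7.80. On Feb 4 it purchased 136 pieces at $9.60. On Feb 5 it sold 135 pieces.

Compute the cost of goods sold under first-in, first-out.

COGS = $1,119.00

Feb 5, 135 sold [FIFO — oldest first]: 60 @ $8.90 + 75 @ $7.80 = $1,119.00
Ending inventory: 144 @ $7.80 + 136 @ $9.60 = $2,428.80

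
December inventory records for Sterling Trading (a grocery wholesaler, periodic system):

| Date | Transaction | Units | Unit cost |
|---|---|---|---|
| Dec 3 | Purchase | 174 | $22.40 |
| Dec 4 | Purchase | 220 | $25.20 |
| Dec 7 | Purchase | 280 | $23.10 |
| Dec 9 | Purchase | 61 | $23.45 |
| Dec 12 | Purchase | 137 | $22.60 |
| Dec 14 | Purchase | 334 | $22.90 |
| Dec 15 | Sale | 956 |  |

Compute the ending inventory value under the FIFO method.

Dec 15, 956 sold [FIFO — oldest first]: 174 @ $22.40 + 220 @ $25.20 + 280 @ $23.10 + 61 @ $23.45 + 137 @ $22.60 + 84 @ $22.90 = $22,359.85
Ending inventory: 250 @ $22.90 = $5,725.00

Ending inventory = $5,725.00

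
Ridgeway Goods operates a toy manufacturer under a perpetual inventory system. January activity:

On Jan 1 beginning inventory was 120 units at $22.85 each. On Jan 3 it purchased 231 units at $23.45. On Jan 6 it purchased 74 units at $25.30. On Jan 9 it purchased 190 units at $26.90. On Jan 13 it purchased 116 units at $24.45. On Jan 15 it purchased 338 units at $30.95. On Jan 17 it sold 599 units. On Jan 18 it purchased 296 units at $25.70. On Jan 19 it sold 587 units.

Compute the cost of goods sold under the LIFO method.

COGS = $31,921.10

Jan 17, 599 sold [LIFO — newest first]: 338 @ $30.95 + 116 @ $24.45 + 145 @ $26.90 = $17,197.80
Jan 19, 587 sold [LIFO — newest first]: 296 @ $25.70 + 45 @ $26.90 + 74 @ $25.30 + 172 @ $23.45 = $14,723.30
Total COGS = $17,197.80 + $14,723.30 = $31,921.10
Ending inventory: 120 @ $22.85 + 59 @ $23.45 = $4,125.55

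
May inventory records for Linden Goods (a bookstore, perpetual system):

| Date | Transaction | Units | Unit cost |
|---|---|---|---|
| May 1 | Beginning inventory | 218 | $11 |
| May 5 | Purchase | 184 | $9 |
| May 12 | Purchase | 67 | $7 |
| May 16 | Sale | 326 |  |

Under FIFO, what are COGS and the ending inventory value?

COGS = $3,370; ending inventory = $1,153

May 16, 326 sold [FIFO — oldest first]: 218 @ $11 + 108 @ $9 = $3,370
Ending inventory: 76 @ $9 + 67 @ $7 = $1,153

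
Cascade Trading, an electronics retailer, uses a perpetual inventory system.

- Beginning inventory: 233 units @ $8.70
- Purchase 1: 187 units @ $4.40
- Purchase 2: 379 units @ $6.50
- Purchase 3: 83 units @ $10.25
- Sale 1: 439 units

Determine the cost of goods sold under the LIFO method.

COGS = $3,164.75

Sale 1 (439) [LIFO — newest first]: 83 @ $10.25 + 356 @ $6.50 = $3,164.75
Ending inventory: 233 @ $8.70 + 187 @ $4.40 + 23 @ $6.50 = $2,999.40
Check: goods available $6,164.15 = COGS $3,164.75 + ending $2,999.40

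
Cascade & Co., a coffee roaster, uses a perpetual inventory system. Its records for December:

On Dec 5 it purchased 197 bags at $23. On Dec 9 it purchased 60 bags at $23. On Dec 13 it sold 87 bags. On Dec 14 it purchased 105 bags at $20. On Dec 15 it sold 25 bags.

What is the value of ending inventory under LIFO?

Ending inventory = $5,510

Dec 13, 87 sold [LIFO — newest first]: 60 @ $23 + 27 @ $23 = $2,001
Dec 15, 25 sold [LIFO — newest first]: 25 @ $20 = $500
Total COGS = $2,001 + $500 = $2,501
Ending inventory: 170 @ $23 + 80 @ $20 = $5,510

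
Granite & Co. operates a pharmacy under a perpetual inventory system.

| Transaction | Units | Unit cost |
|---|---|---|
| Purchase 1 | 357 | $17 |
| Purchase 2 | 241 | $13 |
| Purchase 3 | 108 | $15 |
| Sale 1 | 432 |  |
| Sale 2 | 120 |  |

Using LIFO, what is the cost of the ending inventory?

Sale 1 (432) [LIFO — newest first]: 108 @ $15 + 241 @ $13 + 83 @ $17 = $6,164
Sale 2 (120) [LIFO — newest first]: 120 @ $17 = $2,040
Total COGS = $6,164 + $2,040 = $8,204
Ending inventory: 154 @ $17 = $2,618
Check: goods available $10,822 = COGS $8,204 + ending $2,618

Ending inventory = $2,618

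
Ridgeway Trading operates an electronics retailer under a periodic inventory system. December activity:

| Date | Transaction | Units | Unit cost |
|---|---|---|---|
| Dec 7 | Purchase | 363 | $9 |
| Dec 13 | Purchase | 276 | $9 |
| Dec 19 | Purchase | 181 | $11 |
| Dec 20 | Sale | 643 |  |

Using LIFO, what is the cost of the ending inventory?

Ending inventory = $1,593

Dec 20, 643 sold [LIFO — newest first]: 181 @ $11 + 276 @ $9 + 186 @ $9 = $6,149
Ending inventory: 177 @ $9 = $1,593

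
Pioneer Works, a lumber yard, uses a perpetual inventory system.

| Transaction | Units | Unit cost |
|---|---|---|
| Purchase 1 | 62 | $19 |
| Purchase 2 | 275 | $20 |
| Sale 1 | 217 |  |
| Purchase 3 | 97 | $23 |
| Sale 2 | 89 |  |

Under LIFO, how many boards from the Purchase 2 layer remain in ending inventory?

58

Sale 1 (217) [LIFO — newest first]: 217 @ $20 = $4,340
Sale 2 (89) [LIFO — newest first]: 89 @ $23 = $2,047
Total COGS = $4,340 + $2,047 = $6,387
Ending inventory: 62 @ $19 + 58 @ $20 + 8 @ $23 = $2,522
Check: goods available $8,909 = COGS $6,387 + ending $2,522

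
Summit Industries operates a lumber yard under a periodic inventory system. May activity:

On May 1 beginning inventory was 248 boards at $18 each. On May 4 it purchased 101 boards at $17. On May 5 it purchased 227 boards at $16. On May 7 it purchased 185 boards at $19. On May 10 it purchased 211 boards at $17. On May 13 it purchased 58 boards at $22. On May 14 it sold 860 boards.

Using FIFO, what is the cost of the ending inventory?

May 14, 860 sold [FIFO — oldest first]: 248 @ $18 + 101 @ $17 + 227 @ $16 + 185 @ $19 + 99 @ $17 = $15,011
Ending inventory: 112 @ $17 + 58 @ $22 = $3,180

Ending inventory = $3,180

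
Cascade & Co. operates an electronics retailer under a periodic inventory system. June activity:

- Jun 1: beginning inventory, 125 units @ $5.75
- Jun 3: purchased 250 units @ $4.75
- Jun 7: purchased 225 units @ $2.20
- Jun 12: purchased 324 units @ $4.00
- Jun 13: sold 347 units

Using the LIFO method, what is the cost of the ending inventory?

Ending inventory = $2,350.65

Jun 13, 347 sold [LIFO — newest first]: 324 @ $4.00 + 23 @ $2.20 = $1,346.60
Ending inventory: 125 @ $5.75 + 250 @ $4.75 + 202 @ $2.20 = $2,350.65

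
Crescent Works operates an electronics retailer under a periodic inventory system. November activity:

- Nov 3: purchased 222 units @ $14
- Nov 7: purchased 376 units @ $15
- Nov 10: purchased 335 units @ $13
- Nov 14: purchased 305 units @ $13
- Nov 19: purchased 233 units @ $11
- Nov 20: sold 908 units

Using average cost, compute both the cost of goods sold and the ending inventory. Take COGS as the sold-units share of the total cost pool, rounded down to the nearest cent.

Nov 20, sell 908: 908/1471 × $19,631.00 → $12,117.57
Ending inventory (cost pool remaining) = $7,513.43
Check: goods available $19,631.00 = COGS $12,117.57 + ending $7,513.43

COGS = $12,117.57; ending inventory = $7,513.43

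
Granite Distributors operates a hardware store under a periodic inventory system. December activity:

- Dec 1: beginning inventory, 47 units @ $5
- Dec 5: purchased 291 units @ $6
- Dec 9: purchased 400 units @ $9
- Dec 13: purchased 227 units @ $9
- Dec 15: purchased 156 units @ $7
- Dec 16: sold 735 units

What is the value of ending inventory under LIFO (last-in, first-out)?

Ending inventory = $2,413

Dec 16, 735 sold [LIFO — newest first]: 156 @ $7 + 227 @ $9 + 352 @ $9 = $6,303
Ending inventory: 47 @ $5 + 291 @ $6 + 48 @ $9 = $2,413
Check: goods available $8,716 = COGS $6,303 + ending $2,413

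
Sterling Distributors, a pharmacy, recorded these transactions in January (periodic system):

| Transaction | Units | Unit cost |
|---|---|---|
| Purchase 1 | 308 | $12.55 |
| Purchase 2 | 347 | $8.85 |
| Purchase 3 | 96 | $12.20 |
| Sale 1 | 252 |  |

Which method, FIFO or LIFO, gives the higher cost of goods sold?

FIFO

FIFO COGS: 252 @ $12.55 = $3,162.60
LIFO COGS: 96 @ $12.20 + 156 @ $8.85 = $2,551.80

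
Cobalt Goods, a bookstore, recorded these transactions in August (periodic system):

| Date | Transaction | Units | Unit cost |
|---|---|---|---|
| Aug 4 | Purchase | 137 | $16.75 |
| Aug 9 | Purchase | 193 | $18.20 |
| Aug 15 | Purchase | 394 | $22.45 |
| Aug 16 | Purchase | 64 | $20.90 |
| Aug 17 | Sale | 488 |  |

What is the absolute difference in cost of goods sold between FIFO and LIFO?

$1,374.45

FIFO COGS: 137 @ $16.75 + 193 @ $18.20 + 158 @ $22.45 = $9,354.45
LIFO COGS: 64 @ $20.90 + 394 @ $22.45 + 30 @ $18.20 = $10,728.90
Difference = |$9,354.45 − $10,728.90| = $1,374.45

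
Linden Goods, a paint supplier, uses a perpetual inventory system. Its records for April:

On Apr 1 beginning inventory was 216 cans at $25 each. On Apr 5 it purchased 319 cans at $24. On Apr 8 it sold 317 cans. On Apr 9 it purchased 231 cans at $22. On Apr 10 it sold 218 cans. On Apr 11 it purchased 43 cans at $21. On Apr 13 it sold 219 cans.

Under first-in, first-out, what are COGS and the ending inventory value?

COGS = $17,874; ending inventory = $1,167

Apr 8, 317 sold [FIFO — oldest first]: 216 @ $25 + 101 @ $24 = $7,824
Apr 10, 218 sold [FIFO — oldest first]: 218 @ $24 = $5,232
Apr 13, 219 sold [FIFO — oldest first]: 219 @ $22 = $4,818
Total COGS = $7,824 + $5,232 + $4,818 = $17,874
Ending inventory: 12 @ $22 + 43 @ $21 = $1,167
Check: goods available $19,041 = COGS $17,874 + ending $1,167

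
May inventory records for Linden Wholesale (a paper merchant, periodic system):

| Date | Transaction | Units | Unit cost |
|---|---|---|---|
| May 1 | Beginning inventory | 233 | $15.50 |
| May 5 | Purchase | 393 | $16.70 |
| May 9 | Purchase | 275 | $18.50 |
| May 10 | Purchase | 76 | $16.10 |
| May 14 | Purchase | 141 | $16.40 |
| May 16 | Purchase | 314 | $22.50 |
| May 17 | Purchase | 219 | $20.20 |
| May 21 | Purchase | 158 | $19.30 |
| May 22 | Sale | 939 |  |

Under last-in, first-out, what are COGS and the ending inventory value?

COGS = $18,647.70; ending inventory = $14,688.60

May 22, 939 sold [LIFO — newest first]: 158 @ $19.30 + 219 @ $20.20 + 314 @ $22.50 + 141 @ $16.40 + 76 @ $16.10 + 31 @ $18.50 = $18,647.70
Ending inventory: 233 @ $15.50 + 393 @ $16.70 + 244 @ $18.50 = $14,688.60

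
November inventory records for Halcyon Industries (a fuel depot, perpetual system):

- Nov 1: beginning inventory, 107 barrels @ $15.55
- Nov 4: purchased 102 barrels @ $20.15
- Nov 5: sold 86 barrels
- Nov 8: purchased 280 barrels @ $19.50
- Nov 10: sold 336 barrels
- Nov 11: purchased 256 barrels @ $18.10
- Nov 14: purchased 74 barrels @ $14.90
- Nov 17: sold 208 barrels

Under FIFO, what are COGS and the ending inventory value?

Nov 5, 86 sold [FIFO — oldest first]: 86 @ $15.55 = $1,337.30
Nov 10, 336 sold [FIFO — oldest first]: 21 @ $15.55 + 102 @ $20.15 + 213 @ $19.50 = $6,535.35
Nov 17, 208 sold [FIFO — oldest first]: 67 @ $19.50 + 141 @ $18.10 = $3,858.60
Total COGS = $1,337.30 + $6,535.35 + $3,858.60 = $11,731.25
Ending inventory: 115 @ $18.10 + 74 @ $14.90 = $3,184.10

COGS = $11,731.25; ending inventory = $3,184.10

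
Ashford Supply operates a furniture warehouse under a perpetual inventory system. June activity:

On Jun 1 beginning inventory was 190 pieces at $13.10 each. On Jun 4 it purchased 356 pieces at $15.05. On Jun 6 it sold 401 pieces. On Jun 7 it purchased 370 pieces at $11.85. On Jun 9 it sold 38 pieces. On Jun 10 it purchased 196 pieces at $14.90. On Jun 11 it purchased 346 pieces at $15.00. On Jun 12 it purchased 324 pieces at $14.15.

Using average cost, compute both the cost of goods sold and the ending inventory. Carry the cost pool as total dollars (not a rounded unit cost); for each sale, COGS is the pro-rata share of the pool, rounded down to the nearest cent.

After Jun 1: 190 on hand, pool $2,489.00 (≈ $13.1000 each)
After Jun 4: 546 on hand, pool $7,846.80 (≈ $14.3714 each)
Jun 6, sell 401: 401/546 × $7,846.80 → $5,762.94
After Jun 7: 515 on hand, pool $6,468.36 (≈ $12.5599 each)
Jun 9, sell 38: 38/515 × $6,468.36 → $477.27
After Jun 10: 673 on hand, pool $8,911.49 (≈ $13.2414 each)
After Jun 11: 1019 on hand, pool $14,101.49 (≈ $13.8386 each)
After Jun 12: 1343 on hand, pool $18,686.09 (≈ $13.9137 each)
Total COGS = $5,762.94 + $477.27 = $6,240.21
Ending inventory (cost pool remaining) = $18,686.09
Check: goods available $24,926.30 = COGS $6,240.21 + ending $18,686.09

COGS = $6,240.21; ending inventory = $18,686.09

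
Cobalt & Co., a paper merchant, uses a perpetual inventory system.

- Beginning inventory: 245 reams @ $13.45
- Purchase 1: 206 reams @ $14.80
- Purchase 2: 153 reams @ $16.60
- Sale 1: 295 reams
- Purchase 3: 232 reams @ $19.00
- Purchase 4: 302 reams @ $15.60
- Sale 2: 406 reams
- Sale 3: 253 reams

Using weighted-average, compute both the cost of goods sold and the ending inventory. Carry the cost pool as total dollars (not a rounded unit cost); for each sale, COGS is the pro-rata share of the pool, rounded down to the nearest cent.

After Beginning: 245 on hand, pool $3,295.25 (≈ $13.4500 each)
After Purchase 1: 451 on hand, pool $6,344.05 (≈ $14.0666 each)
After Purchase 2: 604 on hand, pool $8,883.85 (≈ $14.7084 each)
Sale 1, sell 295: 295/604 × $8,883.85 → $4,338.96
After Purchase 3: 541 on hand, pool $8,952.89 (≈ $16.5488 each)
After Purchase 4: 843 on hand, pool $13,664.09 (≈ $16.2089 each)
Sale 2, sell 406: 406/843 × $13,664.09 → $6,580.80
Sale 3, sell 253: 253/437 × $7,083.29 → $4,100.85
Total COGS = $4,338.96 + $6,580.80 + $4,100.85 = $15,020.61
Ending inventory (cost pool remaining) = $2,982.44
Check: goods available $18,003.05 = COGS $15,020.61 + ending $2,982.44

COGS = $15,020.61; ending inventory = $2,982.44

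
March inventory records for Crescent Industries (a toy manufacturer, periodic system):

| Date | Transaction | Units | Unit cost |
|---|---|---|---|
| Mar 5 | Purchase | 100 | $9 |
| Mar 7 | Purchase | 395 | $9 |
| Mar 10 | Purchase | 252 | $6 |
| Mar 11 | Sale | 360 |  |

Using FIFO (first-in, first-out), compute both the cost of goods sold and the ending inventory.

COGS = $3,240; ending inventory = $2,727

Mar 11, 360 sold [FIFO — oldest first]: 100 @ $9 + 260 @ $9 = $3,240
Ending inventory: 135 @ $9 + 252 @ $6 = $2,727
Check: goods available $5,967 = COGS $3,240 + ending $2,727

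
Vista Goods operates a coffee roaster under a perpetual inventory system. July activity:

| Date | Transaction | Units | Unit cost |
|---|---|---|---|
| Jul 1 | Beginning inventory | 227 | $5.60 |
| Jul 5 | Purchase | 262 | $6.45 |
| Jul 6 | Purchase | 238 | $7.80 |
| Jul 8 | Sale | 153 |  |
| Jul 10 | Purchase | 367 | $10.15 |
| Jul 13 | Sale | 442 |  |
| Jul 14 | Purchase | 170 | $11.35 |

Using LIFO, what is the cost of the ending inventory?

Ending inventory = $4,968.60

Jul 8, 153 sold [LIFO — newest first]: 153 @ $7.80 = $1,193.40
Jul 13, 442 sold [LIFO — newest first]: 367 @ $10.15 + 75 @ $7.80 = $4,310.05
Total COGS = $1,193.40 + $4,310.05 = $5,503.45
Ending inventory: 227 @ $5.60 + 262 @ $6.45 + 10 @ $7.80 + 170 @ $11.35 = $4,968.60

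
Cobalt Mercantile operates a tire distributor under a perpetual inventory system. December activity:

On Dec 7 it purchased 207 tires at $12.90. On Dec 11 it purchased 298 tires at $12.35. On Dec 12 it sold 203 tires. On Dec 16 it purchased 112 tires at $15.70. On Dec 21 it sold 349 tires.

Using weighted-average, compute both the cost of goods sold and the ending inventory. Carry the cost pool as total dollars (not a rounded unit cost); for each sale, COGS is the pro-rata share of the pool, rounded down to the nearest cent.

COGS = $7,236.65; ending inventory = $872.35

After Dec 7: 207 on hand, pool $2,670.30 (≈ $12.9000 each)
After Dec 11: 505 on hand, pool $6,350.60 (≈ $12.5754 each)
Dec 12, sell 203: 203/505 × $6,350.60 → $2,552.81
After Dec 16: 414 on hand, pool $5,556.19 (≈ $13.4207 each)
Dec 21, sell 349: 349/414 × $5,556.19 → $4,683.84
Total COGS = $2,552.81 + $4,683.84 = $7,236.65
Ending inventory (cost pool remaining) = $872.35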